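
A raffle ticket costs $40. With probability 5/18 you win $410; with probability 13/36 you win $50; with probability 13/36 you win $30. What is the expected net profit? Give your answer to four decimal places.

E[payout] = 410·5/18 + 50·13/36 + 30·13/36
 = 1025/9 + 325/18 + 65/6
 = 1285/9
Net = 1285/9 - 40 = 925/9

102.7778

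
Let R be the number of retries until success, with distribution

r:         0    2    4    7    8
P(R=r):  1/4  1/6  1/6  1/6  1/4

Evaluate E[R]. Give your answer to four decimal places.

E[R] = Σ r·P(R=r)
 = 0·1/4 + 2·1/6 + 4·1/6 + 7·1/6 + 8·1/4
 = 0 + 1/3 + 2/3 + 7/6 + 2
 = 25/6

4.1667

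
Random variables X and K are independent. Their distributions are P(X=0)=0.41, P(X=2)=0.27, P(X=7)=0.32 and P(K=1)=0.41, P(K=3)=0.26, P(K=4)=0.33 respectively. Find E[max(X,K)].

4.0575

E[max(X,K)] = Σ_x Σ_k max(x,k) · P(X=x)P(K=k)
 = 1·0.1681 + 3·0.1066 + 4·0.1353 + 2·0.1107 + 3·0.0702 + 4·0.0891 + 7·0.1312 + 7·0.0832 + 7·0.1056
 = 0.1681 + 0.3198 + 0.5412 + 0.2214 + 0.2106 + 0.3564 + 0.9184 + 0.5824 + 0.7392
 = 4.0575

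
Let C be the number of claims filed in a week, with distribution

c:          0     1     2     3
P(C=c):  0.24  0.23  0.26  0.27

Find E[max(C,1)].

1.8

E[max(C,1)] = Σ max(c,1)·P(C=c)
 = 1·0.24 + 1·0.23 + 2·0.26 + 3·0.27
 = 0.24 + 0.23 + 0.52 + 0.81
 = 1.8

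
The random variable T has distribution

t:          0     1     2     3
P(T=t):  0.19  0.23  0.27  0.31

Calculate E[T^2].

E[T^2] = Σ t^2·P(T=t)
 = 0·0.19 + 1·0.23 + 4·0.27 + 9·0.31
 = 0 + 0.23 + 1.08 + 2.79
 = 4.1

4.1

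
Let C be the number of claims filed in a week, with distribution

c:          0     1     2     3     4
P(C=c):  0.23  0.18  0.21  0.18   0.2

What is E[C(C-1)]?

3.9

E[C(C-1)] = Σ c(c-1)·P(C=c)
 = 0·0.23 + 0·0.18 + 2·0.21 + 6·0.18 + 12·0.2
 = 0 + 0 + 0.42 + 1.08 + 2.4
 = 3.9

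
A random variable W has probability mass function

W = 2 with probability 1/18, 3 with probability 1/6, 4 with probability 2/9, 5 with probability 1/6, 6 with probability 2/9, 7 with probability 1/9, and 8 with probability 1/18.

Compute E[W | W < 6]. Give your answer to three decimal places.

P(W < 6) = 1/18 + 1/6 + 2/9 + 1/6 = 11/18.
E[W | W < 6] = [2·1/18 + 3·1/6 + 4·2/9 + 5·1/6] / (11/18)
 = 7/3 / (11/18)
 = 42/11

3.818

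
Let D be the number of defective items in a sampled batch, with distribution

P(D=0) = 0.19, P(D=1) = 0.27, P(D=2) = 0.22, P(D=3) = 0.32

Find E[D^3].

E[D^3] = Σ d^3·P(D=d)
 = 0·0.19 + 1·0.27 + 8·0.22 + 27·0.32
 = 0 + 0.27 + 1.76 + 8.64
 = 10.67

10.67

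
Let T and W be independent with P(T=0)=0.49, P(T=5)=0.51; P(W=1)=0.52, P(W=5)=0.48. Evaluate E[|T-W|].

2.4916

E[|T-W|] = Σ_t Σ_w |t-w| · P(T=t)P(W=w)
 = 1·0.2548 + 5·0.2352 + 4·0.2652 + 0·0.2448
 = 0.2548 + 1.176 + 1.0608 + 0
 = 2.4916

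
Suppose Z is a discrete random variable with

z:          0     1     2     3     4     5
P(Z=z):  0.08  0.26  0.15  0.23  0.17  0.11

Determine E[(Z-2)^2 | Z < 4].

1.125

P(Z < 4) = 0.08 + 0.26 + 0.15 + 0.23 = 0.72.
E[(Z-2)^2 | Z < 4] = [4·0.08 + 1·0.26 + 0·0.15 + 1·0.23] / 0.72
 = 0.81 / 0.72
 = 9/8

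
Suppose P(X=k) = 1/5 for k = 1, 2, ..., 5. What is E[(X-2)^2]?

E[(X-2)^2] = Σ (x-2)^2·P(X=x)
 = 1·1/5 + 0·1/5 + 1·1/5 + 4·1/5 + 9·1/5
 = 1/5 + 0 + 1/5 + 4/5 + 9/5
 = 3

3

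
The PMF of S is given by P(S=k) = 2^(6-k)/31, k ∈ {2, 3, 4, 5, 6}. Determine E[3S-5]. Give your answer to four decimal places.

E[3S-5] = Σ (3s-5)·P(S=s)
 = 1·16/31 + 4·8/31 + 7·4/31 + 10·2/31 + 13·1/31
 = 16/31 + 32/31 + 28/31 + 20/31 + 13/31
 = 109/31

3.5161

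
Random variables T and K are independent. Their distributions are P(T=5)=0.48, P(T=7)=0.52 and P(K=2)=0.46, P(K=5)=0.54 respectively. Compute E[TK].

E[TK] = Σ_t Σ_k tk · P(T=t)P(K=k)
 = 10·0.2208 + 25·0.2592 + 14·0.2392 + 35·0.2808
 = 2.208 + 6.48 + 3.3488 + 9.828
 = 21.8648

21.8648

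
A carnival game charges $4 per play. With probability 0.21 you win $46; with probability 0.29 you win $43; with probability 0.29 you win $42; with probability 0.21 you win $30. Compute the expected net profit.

E[payout] = 46·0.21 + 43·0.29 + 42·0.29 + 30·0.21
 = 9.66 + 12.47 + 12.18 + 6.3
 = 40.61
Net = 40.61 - 4 = 36.61

36.61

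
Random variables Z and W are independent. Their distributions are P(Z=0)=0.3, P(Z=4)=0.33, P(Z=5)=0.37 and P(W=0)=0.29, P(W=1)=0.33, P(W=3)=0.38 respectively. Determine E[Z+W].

E[Z+W] = Σ_z Σ_w (z+w) · P(Z=z)P(W=w)
 = 0·0.087 + 1·0.099 + 3·0.114 + 4·0.0957 + 5·0.1089 + 7·0.1254 + 5·0.1073 + 6·0.1221 + 8·0.1406
 = 0 + 0.099 + 0.342 + 0.3828 + 0.5445 + 0.8778 + 0.5365 + 0.7326 + 1.1248
 = 4.64

4.64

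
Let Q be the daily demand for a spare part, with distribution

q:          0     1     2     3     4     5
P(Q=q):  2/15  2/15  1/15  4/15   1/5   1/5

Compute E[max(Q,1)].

E[max(Q,1)] = Σ max(q,1)·P(Q=q)
 = 1·2/15 + 1·2/15 + 2·1/15 + 3·4/15 + 4·1/5 + 5·1/5
 = 2/15 + 2/15 + 2/15 + 4/5 + 4/5 + 1
 = 3

3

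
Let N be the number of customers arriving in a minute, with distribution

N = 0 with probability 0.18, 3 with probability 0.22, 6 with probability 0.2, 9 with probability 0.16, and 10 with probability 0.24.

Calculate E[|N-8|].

E[|N-8|] = Σ |n-8|·P(N=n)
 = 8·0.18 + 5·0.22 + 2·0.2 + 1·0.16 + 2·0.24
 = 1.44 + 1.1 + 0.4 + 0.16 + 0.48
 = 3.58

3.58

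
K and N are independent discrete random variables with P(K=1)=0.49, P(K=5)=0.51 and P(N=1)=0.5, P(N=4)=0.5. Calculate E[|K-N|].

E[|K-N|] = Σ_k Σ_n |k-n| · P(K=k)P(N=n)
 = 0·0.245 + 3·0.245 + 4·0.255 + 1·0.255
 = 0 + 0.735 + 1.02 + 0.255
 = 2.01

2.01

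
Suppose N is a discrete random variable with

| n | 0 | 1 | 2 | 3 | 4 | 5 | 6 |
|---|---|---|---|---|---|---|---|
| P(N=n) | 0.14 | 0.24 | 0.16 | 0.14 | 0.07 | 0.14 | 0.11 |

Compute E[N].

E[N] = Σ n·P(N=n)
 = 0·0.14 + 1·0.24 + 2·0.16 + 3·0.14 + 4·0.07 + 5·0.14 + 6·0.11
 = 0 + 0.24 + 0.32 + 0.42 + 0.28 + 0.7 + 0.66
 = 2.62

2.62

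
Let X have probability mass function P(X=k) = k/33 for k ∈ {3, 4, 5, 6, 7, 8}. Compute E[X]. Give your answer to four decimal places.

E[X] = Σ x·P(X=x)
 = 3·1/11 + 4·4/33 + 5·5/33 + 6·2/11 + 7·7/33 + 8·8/33
 = 3/11 + 16/33 + 25/33 + 12/11 + 49/33 + 64/33
 = 199/33

6.0303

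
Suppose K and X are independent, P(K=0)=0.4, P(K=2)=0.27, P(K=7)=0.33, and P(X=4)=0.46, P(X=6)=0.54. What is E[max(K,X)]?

5.7136

E[max(K,X)] = Σ_k Σ_x max(k,x) · P(K=k)P(X=x)
 = 4·0.184 + 6·0.216 + 4·0.1242 + 6·0.1458 + 7·0.1518 + 7·0.1782
 = 0.736 + 1.296 + 0.4968 + 0.8748 + 1.0626 + 1.2474
 = 5.7136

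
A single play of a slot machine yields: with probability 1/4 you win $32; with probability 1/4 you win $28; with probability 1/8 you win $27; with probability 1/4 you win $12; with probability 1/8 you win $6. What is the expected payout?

22.125

E[payout] = 32·1/4 + 28·1/4 + 27·1/8 + 12·1/4 + 6·1/8
 = 8 + 7 + 27/8 + 3 + 3/4
 = 177/8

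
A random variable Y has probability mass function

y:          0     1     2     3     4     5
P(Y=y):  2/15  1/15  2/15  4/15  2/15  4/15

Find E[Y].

3

E[Y] = Σ y·P(Y=y)
 = 0·2/15 + 1·1/15 + 2·2/15 + 3·4/15 + 4·2/15 + 5·4/15
 = 0 + 1/15 + 4/15 + 4/5 + 8/15 + 4/3
 = 3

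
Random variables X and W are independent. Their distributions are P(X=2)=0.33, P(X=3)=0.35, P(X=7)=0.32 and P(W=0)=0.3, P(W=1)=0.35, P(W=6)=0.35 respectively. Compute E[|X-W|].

E[|X-W|] = Σ_x Σ_w |x-w| · P(X=x)P(W=w)
 = 2·0.099 + 1·0.1155 + 4·0.1155 + 3·0.105 + 2·0.1225 + 3·0.1225 + 7·0.096 + 6·0.112 + 1·0.112
 = 0.198 + 0.1155 + 0.462 + 0.315 + 0.245 + 0.3675 + 0.672 + 0.672 + 0.112
 = 3.159

3.159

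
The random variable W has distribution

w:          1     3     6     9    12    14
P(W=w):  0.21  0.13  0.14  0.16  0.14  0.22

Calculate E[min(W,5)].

E[min(W,5)] = Σ min(w,5)·P(W=w)
 = 1·0.21 + 3·0.13 + 5·0.14 + 5·0.16 + 5·0.14 + 5·0.22
 = 0.21 + 0.39 + 0.7 + 0.8 + 0.7 + 1.1
 = 3.9

3.9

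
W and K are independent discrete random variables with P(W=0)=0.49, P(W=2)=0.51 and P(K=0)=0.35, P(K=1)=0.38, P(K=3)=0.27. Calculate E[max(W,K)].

1.7408

E[max(W,K)] = Σ_w Σ_k max(w,k) · P(W=w)P(K=k)
 = 0·0.1715 + 1·0.1862 + 3·0.1323 + 2·0.1785 + 2·0.1938 + 3·0.1377
 = 0 + 0.1862 + 0.3969 + 0.357 + 0.3876 + 0.4131
 = 1.7408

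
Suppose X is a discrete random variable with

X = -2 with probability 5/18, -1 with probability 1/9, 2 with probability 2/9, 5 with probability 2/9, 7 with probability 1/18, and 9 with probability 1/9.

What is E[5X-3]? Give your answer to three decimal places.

8.389

E[5X-3] = Σ (5x-3)·P(X=x)
 = (-13)·5/18 + (-8)·1/9 + 7·2/9 + 22·2/9 + 32·1/18 + 42·1/9
 = (-65/18) + (-8/9) + 14/9 + 44/9 + 16/9 + 14/3
 = 151/18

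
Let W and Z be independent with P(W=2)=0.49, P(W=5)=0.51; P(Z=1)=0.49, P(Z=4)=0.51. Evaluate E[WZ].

8.9309

E[WZ] = Σ_w Σ_z wz · P(W=w)P(Z=z)
 = 2·0.2401 + 8·0.2499 + 5·0.2499 + 20·0.2601
 = 0.4802 + 1.9992 + 1.2495 + 5.202
 = 8.9309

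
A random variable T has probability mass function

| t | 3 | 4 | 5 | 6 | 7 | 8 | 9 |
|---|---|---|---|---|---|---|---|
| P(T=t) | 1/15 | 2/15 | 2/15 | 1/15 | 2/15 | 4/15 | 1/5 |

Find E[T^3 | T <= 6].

103.5

P(T <= 6) = 1/15 + 2/15 + 2/15 + 1/15 = 2/5.
E[T^3 | T <= 6] = [27·1/15 + 64·2/15 + 125·2/15 + 216·1/15] / (2/5)
 = 207/5 / (2/5)
 = 207/2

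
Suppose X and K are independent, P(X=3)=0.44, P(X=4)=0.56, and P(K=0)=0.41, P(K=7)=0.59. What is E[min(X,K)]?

E[min(X,K)] = Σ_x Σ_k min(x,k) · P(X=x)P(K=k)
 = 0·0.1804 + 3·0.2596 + 0·0.2296 + 4·0.3304
 = 0 + 0.7788 + 0 + 1.3216
 = 2.1004

2.1004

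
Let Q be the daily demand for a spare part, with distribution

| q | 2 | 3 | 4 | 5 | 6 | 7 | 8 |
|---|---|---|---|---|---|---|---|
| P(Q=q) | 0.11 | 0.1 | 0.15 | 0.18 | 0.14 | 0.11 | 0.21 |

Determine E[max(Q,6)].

E[max(Q,6)] = Σ max(q,6)·P(Q=q)
 = 6·0.11 + 6·0.1 + 6·0.15 + 6·0.18 + 6·0.14 + 7·0.11 + 8·0.21
 = 0.66 + 0.6 + 0.9 + 1.08 + 0.84 + 0.77 + 1.68
 = 6.53

6.53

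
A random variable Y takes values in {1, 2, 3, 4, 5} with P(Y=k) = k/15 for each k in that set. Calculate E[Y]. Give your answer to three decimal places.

3.667

E[Y] = Σ y·P(Y=y)
 = 1·1/15 + 2·2/15 + 3·1/5 + 4·4/15 + 5·1/3
 = 1/15 + 4/15 + 3/5 + 16/15 + 5/3
 = 11/3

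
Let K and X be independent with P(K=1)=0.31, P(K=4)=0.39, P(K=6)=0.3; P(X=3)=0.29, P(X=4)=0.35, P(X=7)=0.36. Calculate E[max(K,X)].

5.3741

E[max(K,X)] = Σ_k Σ_x max(k,x) · P(K=k)P(X=x)
 = 3·0.0899 + 4·0.1085 + 7·0.1116 + 4·0.1131 + 4·0.1365 + 7·0.1404 + 6·0.087 + 6·0.105 + 7·0.108
 = 0.2697 + 0.434 + 0.7812 + 0.4524 + 0.546 + 0.9828 + 0.522 + 0.63 + 0.756
 = 5.3741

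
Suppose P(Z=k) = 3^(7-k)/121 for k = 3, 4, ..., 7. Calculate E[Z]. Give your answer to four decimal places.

E[Z] = Σ z·P(Z=z)
 = 3·81/121 + 4·27/121 + 5·9/121 + 6·3/121 + 7·1/121
 = 243/121 + 108/121 + 45/121 + 18/121 + 7/121
 = 421/121

3.4793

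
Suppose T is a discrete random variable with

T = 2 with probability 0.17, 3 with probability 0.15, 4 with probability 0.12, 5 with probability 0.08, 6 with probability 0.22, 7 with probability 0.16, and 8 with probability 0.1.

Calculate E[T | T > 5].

P(T > 5) = 0.22 + 0.16 + 0.1 = 0.48.
E[T | T > 5] = [6·0.22 + 7·0.16 + 8·0.1] / 0.48
 = 3.24 / 0.48
 = 27/4

6.75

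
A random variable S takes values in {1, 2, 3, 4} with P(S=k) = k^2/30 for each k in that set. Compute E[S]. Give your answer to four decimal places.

3.3333

E[S] = Σ s·P(S=s)
 = 1·1/30 + 2·2/15 + 3·3/10 + 4·8/15
 = 1/30 + 4/15 + 9/10 + 32/15
 = 10/3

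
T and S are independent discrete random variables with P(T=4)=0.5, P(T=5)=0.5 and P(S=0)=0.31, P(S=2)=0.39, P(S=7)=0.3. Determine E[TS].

E[TS] = Σ_t Σ_s ts · P(T=t)P(S=s)
 = 0·0.155 + 8·0.195 + 28·0.15 + 0·0.155 + 10·0.195 + 35·0.15
 = 0 + 1.56 + 4.2 + 0 + 1.95 + 5.25
 = 12.96

12.96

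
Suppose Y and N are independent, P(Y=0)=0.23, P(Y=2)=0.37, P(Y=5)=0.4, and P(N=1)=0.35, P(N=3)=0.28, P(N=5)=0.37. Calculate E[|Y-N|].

2.127

E[|Y-N|] = Σ_y Σ_n |y-n| · P(Y=y)P(N=n)
 = 1·0.0805 + 3·0.0644 + 5·0.0851 + 1·0.1295 + 1·0.1036 + 3·0.1369 + 4·0.14 + 2·0.112 + 0·0.148
 = 0.0805 + 0.1932 + 0.4255 + 0.1295 + 0.1036 + 0.4107 + 0.56 + 0.224 + 0
 = 2.127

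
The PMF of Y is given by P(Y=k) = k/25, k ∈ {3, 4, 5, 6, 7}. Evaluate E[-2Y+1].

E[-2Y+1] = Σ (-2y+1)·P(Y=y)
 = (-5)·3/25 + (-7)·4/25 + (-9)·1/5 + (-11)·6/25 + (-13)·7/25
 = (-3/5) + (-28/25) + (-9/5) + (-66/25) + (-91/25)
 = -49/5

-9.8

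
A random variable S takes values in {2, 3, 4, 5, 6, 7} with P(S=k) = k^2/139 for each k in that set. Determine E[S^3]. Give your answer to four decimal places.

E[S^3] = Σ s^3·P(S=s)
 = 8·4/139 + 27·9/139 + 64·16/139 + 125·25/139 + 216·36/139 + 343·49/139
 = 32/139 + 243/139 + 1024/139 + 3125/139 + 7776/139 + 16807/139
 = 29007/139

208.6835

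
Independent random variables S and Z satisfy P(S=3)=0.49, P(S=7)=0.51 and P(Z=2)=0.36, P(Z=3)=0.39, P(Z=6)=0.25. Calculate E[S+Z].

8.43

E[S+Z] = Σ_s Σ_z (s+z) · P(S=s)P(Z=z)
 = 5·0.1764 + 6·0.1911 + 9·0.1225 + 9·0.1836 + 10·0.1989 + 13·0.1275
 = 0.882 + 1.1466 + 1.1025 + 1.6524 + 1.989 + 1.6575
 = 8.43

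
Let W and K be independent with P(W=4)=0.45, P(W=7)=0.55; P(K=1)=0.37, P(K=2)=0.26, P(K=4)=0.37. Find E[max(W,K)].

E[max(W,K)] = Σ_w Σ_k max(w,k) · P(W=w)P(K=k)
 = 4·0.1665 + 4·0.117 + 4·0.1665 + 7·0.2035 + 7·0.143 + 7·0.2035
 = 0.666 + 0.468 + 0.666 + 1.4245 + 1.001 + 1.4245
 = 5.65

5.65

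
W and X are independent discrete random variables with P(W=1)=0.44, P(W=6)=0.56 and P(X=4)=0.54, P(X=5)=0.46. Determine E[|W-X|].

E[|W-X|] = Σ_w Σ_x |w-x| · P(W=w)P(X=x)
 = 3·0.2376 + 4·0.2024 + 2·0.3024 + 1·0.2576
 = 0.7128 + 0.8096 + 0.6048 + 0.2576
 = 2.3848

2.3848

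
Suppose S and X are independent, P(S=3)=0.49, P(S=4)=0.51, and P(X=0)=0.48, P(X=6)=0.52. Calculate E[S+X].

6.63

E[S+X] = Σ_s Σ_x (s+x) · P(S=s)P(X=x)
 = 3·0.2352 + 9·0.2548 + 4·0.2448 + 10·0.2652
 = 0.7056 + 2.2932 + 0.9792 + 2.652
 = 6.63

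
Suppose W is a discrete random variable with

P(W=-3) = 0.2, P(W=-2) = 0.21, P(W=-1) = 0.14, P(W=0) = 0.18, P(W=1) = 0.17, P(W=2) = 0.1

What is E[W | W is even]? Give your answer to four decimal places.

-0.4490

P(W is even) = 0.21 + 0.18 + 0.1 = 0.49.
E[W | W is even] = [(-2)·0.21 + 0·0.18 + 2·0.1] / 0.49
 = -0.22 / 0.49
 = -22/49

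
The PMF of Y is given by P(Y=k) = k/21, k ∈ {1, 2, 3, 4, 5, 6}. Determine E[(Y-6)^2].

E[(Y-6)^2] = Σ (y-6)^2·P(Y=y)
 = 25·1/21 + 16·2/21 + 9·1/7 + 4·4/21 + 1·5/21 + 0·2/7
 = 25/21 + 32/21 + 9/7 + 16/21 + 5/21 + 0
 = 5

5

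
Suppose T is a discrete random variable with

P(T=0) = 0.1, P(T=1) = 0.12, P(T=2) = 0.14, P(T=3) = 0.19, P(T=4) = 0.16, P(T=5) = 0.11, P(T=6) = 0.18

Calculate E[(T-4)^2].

4.26

E[(T-4)^2] = Σ (t-4)^2·P(T=t)
 = 16·0.1 + 9·0.12 + 4·0.14 + 1·0.19 + 0·0.16 + 1·0.11 + 4·0.18
 = 1.6 + 1.08 + 0.56 + 0.19 + 0 + 0.11 + 0.72
 = 4.26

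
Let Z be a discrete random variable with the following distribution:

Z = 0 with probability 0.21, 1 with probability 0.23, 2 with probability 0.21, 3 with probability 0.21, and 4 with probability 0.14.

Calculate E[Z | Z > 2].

3.4

P(Z > 2) = 0.21 + 0.14 = 0.35.
E[Z | Z > 2] = [3·0.21 + 4·0.14] / 0.35
 = 1.19 / 0.35
 = 17/5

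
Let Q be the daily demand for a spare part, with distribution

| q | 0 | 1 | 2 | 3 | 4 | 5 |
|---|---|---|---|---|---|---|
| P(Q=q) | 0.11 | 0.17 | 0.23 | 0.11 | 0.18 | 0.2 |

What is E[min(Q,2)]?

E[min(Q,2)] = Σ min(q,2)·P(Q=q)
 = 0·0.11 + 1·0.17 + 2·0.23 + 2·0.11 + 2·0.18 + 2·0.2
 = 0 + 0.17 + 0.46 + 0.22 + 0.36 + 0.4
 = 1.61

1.61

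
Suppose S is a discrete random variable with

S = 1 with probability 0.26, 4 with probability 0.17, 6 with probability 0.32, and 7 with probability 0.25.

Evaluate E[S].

4.61

E[S] = Σ s·P(S=s)
 = 1·0.26 + 4·0.17 + 6·0.32 + 7·0.25
 = 0.26 + 0.68 + 1.92 + 1.75
 = 4.61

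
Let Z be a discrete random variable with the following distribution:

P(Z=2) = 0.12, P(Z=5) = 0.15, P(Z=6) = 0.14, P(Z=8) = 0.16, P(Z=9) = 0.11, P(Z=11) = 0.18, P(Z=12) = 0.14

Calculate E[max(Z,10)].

E[max(Z,10)] = Σ max(z,10)·P(Z=z)
 = 10·0.12 + 10·0.15 + 10·0.14 + 10·0.16 + 10·0.11 + 11·0.18 + 12·0.14
 = 1.2 + 1.5 + 1.4 + 1.6 + 1.1 + 1.98 + 1.68
 = 10.46

10.46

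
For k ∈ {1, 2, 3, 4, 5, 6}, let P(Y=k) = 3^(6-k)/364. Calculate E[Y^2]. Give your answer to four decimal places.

2.9258

E[Y^2] = Σ y^2·P(Y=y)
 = 1·243/364 + 4·81/364 + 9·27/364 + 16·9/364 + 25·3/364 + 36·1/364
 = 243/364 + 81/91 + 243/364 + 36/91 + 75/364 + 9/91
 = 1065/364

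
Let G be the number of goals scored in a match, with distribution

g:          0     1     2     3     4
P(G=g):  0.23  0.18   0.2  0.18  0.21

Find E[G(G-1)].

E[G(G-1)] = Σ g(g-1)·P(G=g)
 = 0·0.23 + 0·0.18 + 2·0.2 + 6·0.18 + 12·0.21
 = 0 + 0 + 0.4 + 1.08 + 2.52
 = 4

4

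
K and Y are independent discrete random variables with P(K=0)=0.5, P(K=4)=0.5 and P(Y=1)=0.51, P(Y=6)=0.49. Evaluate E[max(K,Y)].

E[max(K,Y)] = Σ_k Σ_y max(k,y) · P(K=k)P(Y=y)
 = 1·0.255 + 6·0.245 + 4·0.255 + 6·0.245
 = 0.255 + 1.47 + 1.02 + 1.47
 = 4.215

4.215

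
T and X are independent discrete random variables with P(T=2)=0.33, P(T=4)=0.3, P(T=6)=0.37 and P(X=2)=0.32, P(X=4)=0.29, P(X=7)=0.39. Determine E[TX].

E[TX] = Σ_t Σ_x tx · P(T=t)P(X=x)
 = 4·0.1056 + 8·0.0957 + 14·0.1287 + 8·0.096 + 16·0.087 + 28·0.117 + 12·0.1184 + 24·0.1073 + 42·0.1443
 = 0.4224 + 0.7656 + 1.8018 + 0.768 + 1.392 + 3.276 + 1.4208 + 2.5752 + 6.0606
 = 18.4824

18.4824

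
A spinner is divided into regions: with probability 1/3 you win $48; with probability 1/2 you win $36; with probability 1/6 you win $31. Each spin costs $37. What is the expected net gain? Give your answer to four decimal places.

E[payout] = 48·1/3 + 36·1/2 + 31·1/6
 = 16 + 18 + 31/6
 = 235/6
Net = 235/6 - 37 = 13/6

2.1667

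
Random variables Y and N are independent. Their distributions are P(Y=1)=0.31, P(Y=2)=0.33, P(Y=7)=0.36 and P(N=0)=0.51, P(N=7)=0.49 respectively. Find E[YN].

11.9707

E[YN] = Σ_y Σ_n yn · P(Y=y)P(N=n)
 = 0·0.1581 + 7·0.1519 + 0·0.1683 + 14·0.1617 + 0·0.1836 + 49·0.1764
 = 0 + 1.0633 + 0 + 2.2638 + 0 + 8.6436
 = 11.9707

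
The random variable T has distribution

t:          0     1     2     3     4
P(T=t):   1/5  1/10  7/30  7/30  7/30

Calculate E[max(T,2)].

2.7

E[max(T,2)] = Σ max(t,2)·P(T=t)
 = 2·1/5 + 2·1/10 + 2·7/30 + 3·7/30 + 4·7/30
 = 2/5 + 1/5 + 7/15 + 7/10 + 14/15
 = 27/10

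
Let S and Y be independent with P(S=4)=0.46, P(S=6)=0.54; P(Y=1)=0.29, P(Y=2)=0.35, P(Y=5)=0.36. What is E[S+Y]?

E[S+Y] = Σ_s Σ_y (s+y) · P(S=s)P(Y=y)
 = 5·0.1334 + 6·0.161 + 9·0.1656 + 7·0.1566 + 8·0.189 + 11·0.1944
 = 0.667 + 0.966 + 1.4904 + 1.0962 + 1.512 + 2.1384
 = 7.87

7.87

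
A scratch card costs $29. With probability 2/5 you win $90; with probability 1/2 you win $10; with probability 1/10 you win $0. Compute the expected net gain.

E[payout] = 90·2/5 + 10·1/2 + 0·1/10
 = 36 + 5 + 0
 = 41
Net = 41 - 29 = 12

12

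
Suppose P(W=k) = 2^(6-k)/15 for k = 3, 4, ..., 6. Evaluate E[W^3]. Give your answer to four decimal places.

62.5333

E[W^3] = Σ w^3·P(W=w)
 = 27·8/15 + 64·4/15 + 125·2/15 + 216·1/15
 = 72/5 + 256/15 + 50/3 + 72/5
 = 938/15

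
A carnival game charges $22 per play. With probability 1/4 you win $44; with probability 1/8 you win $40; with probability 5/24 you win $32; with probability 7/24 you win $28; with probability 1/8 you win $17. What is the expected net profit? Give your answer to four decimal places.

10.9583

E[payout] = 44·1/4 + 40·1/8 + 32·5/24 + 28·7/24 + 17·1/8
 = 11 + 5 + 20/3 + 49/6 + 17/8
 = 791/24
Net = 791/24 - 22 = 263/24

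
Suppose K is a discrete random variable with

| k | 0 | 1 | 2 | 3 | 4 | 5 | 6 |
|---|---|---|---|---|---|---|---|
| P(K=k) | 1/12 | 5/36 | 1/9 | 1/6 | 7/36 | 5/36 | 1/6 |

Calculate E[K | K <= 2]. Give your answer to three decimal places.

1.083

P(K <= 2) = 1/12 + 5/36 + 1/9 = 1/3.
E[K | K <= 2] = [0·1/12 + 1·5/36 + 2·1/9] / (1/3)
 = 13/36 / (1/3)
 = 13/12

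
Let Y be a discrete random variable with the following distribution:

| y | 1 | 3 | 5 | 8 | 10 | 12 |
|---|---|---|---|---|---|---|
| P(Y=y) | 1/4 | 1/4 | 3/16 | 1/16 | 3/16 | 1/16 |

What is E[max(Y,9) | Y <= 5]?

P(Y <= 5) = 1/4 + 1/4 + 3/16 = 11/16.
E[max(Y,9) | Y <= 5] = [9·1/4 + 9·1/4 + 9·3/16] / (11/16)
 = 99/16 / (11/16)
 = 9

9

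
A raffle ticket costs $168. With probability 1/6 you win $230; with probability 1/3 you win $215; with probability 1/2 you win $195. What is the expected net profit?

E[payout] = 230·1/6 + 215·1/3 + 195·1/2
 = 115/3 + 215/3 + 195/2
 = 415/2
Net = 415/2 - 168 = 79/2

39.5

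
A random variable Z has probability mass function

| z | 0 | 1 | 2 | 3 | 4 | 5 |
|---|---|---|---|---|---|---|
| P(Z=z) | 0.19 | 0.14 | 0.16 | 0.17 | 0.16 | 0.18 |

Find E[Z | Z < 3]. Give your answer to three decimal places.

P(Z < 3) = 0.19 + 0.14 + 0.16 = 0.49.
E[Z | Z < 3] = [0·0.19 + 1·0.14 + 2·0.16] / 0.49
 = 0.46 / 0.49
 = 46/49

0.939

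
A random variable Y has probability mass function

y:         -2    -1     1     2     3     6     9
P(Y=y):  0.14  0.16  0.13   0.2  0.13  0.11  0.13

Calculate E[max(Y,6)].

6.39

E[max(Y,6)] = Σ max(y,6)·P(Y=y)
 = 6·0.14 + 6·0.16 + 6·0.13 + 6·0.2 + 6·0.13 + 6·0.11 + 9·0.13
 = 0.84 + 0.96 + 0.78 + 1.2 + 0.78 + 0.66 + 1.17
 = 6.39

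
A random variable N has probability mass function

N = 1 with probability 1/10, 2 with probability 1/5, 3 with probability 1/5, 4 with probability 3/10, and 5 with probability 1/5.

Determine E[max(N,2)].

3.4

E[max(N,2)] = Σ max(n,2)·P(N=n)
 = 2·1/10 + 2·1/5 + 3·1/5 + 4·3/10 + 5·1/5
 = 1/5 + 2/5 + 3/5 + 6/5 + 1
 = 17/5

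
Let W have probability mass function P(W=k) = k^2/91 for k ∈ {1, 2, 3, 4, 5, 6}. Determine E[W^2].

E[W^2] = Σ w^2·P(W=w)
 = 1·1/91 + 4·4/91 + 9·9/91 + 16·16/91 + 25·25/91 + 36·36/91
 = 1/91 + 16/91 + 81/91 + 256/91 + 625/91 + 1296/91
 = 25

25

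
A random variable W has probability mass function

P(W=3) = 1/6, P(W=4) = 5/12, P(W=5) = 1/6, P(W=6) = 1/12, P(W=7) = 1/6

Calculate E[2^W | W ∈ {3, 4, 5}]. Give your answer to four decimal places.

P(W ∈ {3, 4, 5}) = 1/6 + 5/12 + 1/6 = 3/4.
E[2^W | W ∈ {3, 4, 5}] = [8·1/6 + 16·5/12 + 32·1/6] / (3/4)
 = 40/3 / (3/4)
 = 160/9

17.7778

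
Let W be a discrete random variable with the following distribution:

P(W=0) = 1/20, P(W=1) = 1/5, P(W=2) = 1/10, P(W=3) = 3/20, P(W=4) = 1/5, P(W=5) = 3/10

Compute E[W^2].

12.65

E[W^2] = Σ w^2·P(W=w)
 = 0·1/20 + 1·1/5 + 4·1/10 + 9·3/20 + 16·1/5 + 25·3/10
 = 0 + 1/5 + 2/5 + 27/20 + 16/5 + 15/2
 = 253/20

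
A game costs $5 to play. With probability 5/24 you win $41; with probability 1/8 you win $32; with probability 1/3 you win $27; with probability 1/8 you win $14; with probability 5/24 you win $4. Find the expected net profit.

E[payout] = 41·5/24 + 32·1/8 + 27·1/3 + 14·1/8 + 4·5/24
 = 205/24 + 4 + 9 + 7/4 + 5/6
 = 193/8
Net = 193/8 - 5 = 153/8

19.125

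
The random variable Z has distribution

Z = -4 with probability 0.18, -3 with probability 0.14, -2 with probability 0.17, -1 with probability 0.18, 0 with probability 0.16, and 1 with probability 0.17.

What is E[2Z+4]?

1.02

E[2Z+4] = Σ (2z+4)·P(Z=z)
 = (-4)·0.18 + (-2)·0.14 + 0·0.17 + 2·0.18 + 4·0.16 + 6·0.17
 = (-0.72) + (-0.28) + 0 + 0.36 + 0.64 + 1.02
 = 1.02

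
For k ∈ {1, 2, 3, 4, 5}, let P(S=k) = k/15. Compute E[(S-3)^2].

E[(S-3)^2] = Σ (s-3)^2·P(S=s)
 = 4·1/15 + 1·2/15 + 0·1/5 + 1·4/15 + 4·1/3
 = 4/15 + 2/15 + 0 + 4/15 + 4/3
 = 2

2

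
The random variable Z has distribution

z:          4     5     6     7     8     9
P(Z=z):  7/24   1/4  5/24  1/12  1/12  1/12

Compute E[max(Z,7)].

E[max(Z,7)] = Σ max(z,7)·P(Z=z)
 = 7·7/24 + 7·1/4 + 7·5/24 + 7·1/12 + 8·1/12 + 9·1/12
 = 49/24 + 7/4 + 35/24 + 7/12 + 2/3 + 3/4
 = 29/4

7.25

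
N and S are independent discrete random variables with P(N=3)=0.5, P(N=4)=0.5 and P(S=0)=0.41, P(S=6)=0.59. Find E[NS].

12.39

E[NS] = Σ_n Σ_s ns · P(N=n)P(S=s)
 = 0·0.205 + 18·0.295 + 0·0.205 + 24·0.295
 = 0 + 5.31 + 0 + 7.08
 = 12.39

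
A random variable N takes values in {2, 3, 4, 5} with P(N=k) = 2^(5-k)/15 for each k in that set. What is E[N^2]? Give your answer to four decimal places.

8.3333

E[N^2] = Σ n^2·P(N=n)
 = 4·8/15 + 9·4/15 + 16·2/15 + 25·1/15
 = 32/15 + 12/5 + 32/15 + 5/3
 = 25/3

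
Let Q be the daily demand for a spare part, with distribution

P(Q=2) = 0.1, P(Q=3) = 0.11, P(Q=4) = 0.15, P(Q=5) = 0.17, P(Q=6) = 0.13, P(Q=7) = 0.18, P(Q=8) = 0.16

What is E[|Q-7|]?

E[|Q-7|] = Σ |q-7|·P(Q=q)
 = 5·0.1 + 4·0.11 + 3·0.15 + 2·0.17 + 1·0.13 + 0·0.18 + 1·0.16
 = 0.5 + 0.44 + 0.45 + 0.34 + 0.13 + 0 + 0.16
 = 2.02

2.02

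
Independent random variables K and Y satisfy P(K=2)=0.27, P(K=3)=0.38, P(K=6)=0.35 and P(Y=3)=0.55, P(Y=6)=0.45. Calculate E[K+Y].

E[K+Y] = Σ_k Σ_y (k+y) · P(K=k)P(Y=y)
 = 5·0.1485 + 8·0.1215 + 6·0.209 + 9·0.171 + 9·0.1925 + 12·0.1575
 = 0.7425 + 0.972 + 1.254 + 1.539 + 1.7325 + 1.89
 = 8.13

8.13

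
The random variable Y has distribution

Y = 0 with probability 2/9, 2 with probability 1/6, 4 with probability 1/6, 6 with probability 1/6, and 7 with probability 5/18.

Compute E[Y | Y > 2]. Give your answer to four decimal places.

P(Y > 2) = 1/6 + 1/6 + 5/18 = 11/18.
E[Y | Y > 2] = [4·1/6 + 6·1/6 + 7·5/18] / (11/18)
 = 65/18 / (11/18)
 = 65/11

5.9091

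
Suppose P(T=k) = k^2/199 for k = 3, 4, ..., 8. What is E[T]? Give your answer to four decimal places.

6.4673

E[T] = Σ t·P(T=t)
 = 3·9/199 + 4·16/199 + 5·25/199 + 6·36/199 + 7·49/199 + 8·64/199
 = 27/199 + 64/199 + 125/199 + 216/199 + 343/199 + 512/199
 = 1287/199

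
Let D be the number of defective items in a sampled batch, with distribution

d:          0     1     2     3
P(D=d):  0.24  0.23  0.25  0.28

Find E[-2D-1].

E[-2D-1] = Σ (-2d-1)·P(D=d)
 = (-1)·0.24 + (-3)·0.23 + (-5)·0.25 + (-7)·0.28
 = (-0.24) + (-0.69) + (-1.25) + (-1.96)
 = -4.14

-4.14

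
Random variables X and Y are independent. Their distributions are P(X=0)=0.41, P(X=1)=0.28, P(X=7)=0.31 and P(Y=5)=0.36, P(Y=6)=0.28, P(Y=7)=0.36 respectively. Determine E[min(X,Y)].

E[min(X,Y)] = Σ_x Σ_y min(x,y) · P(X=x)P(Y=y)
 = 0·0.1476 + 0·0.1148 + 0·0.1476 + 1·0.1008 + 1·0.0784 + 1·0.1008 + 5·0.1116 + 6·0.0868 + 7·0.1116
 = 0 + 0 + 0 + 0.1008 + 0.0784 + 0.1008 + 0.558 + 0.5208 + 0.7812
 = 2.14

2.14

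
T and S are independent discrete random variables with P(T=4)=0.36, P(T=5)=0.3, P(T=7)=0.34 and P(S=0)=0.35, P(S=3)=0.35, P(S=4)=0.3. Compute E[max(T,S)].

5.32

E[max(T,S)] = Σ_t Σ_s max(t,s) · P(T=t)P(S=s)
 = 4·0.126 + 4·0.126 + 4·0.108 + 5·0.105 + 5·0.105 + 5·0.09 + 7·0.119 + 7·0.119 + 7·0.102
 = 0.504 + 0.504 + 0.432 + 0.525 + 0.525 + 0.45 + 0.833 + 0.833 + 0.714
 = 5.32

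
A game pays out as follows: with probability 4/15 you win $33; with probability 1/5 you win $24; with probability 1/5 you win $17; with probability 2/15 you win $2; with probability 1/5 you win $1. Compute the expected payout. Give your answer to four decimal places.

E[payout] = 33·4/15 + 24·1/5 + 17·1/5 + 2·2/15 + 1·1/5
 = 44/5 + 24/5 + 17/5 + 4/15 + 1/5
 = 262/15

17.4667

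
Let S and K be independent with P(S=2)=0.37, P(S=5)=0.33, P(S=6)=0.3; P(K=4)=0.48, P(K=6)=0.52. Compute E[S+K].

E[S+K] = Σ_s Σ_k (s+k) · P(S=s)P(K=k)
 = 6·0.1776 + 8·0.1924 + 9·0.1584 + 11·0.1716 + 10·0.144 + 12·0.156
 = 1.0656 + 1.5392 + 1.4256 + 1.8876 + 1.44 + 1.872
 = 9.23

9.23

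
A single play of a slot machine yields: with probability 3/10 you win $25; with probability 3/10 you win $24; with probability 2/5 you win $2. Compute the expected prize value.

15.5

E[payout] = 25·3/10 + 24·3/10 + 2·2/5
 = 15/2 + 36/5 + 4/5
 = 31/2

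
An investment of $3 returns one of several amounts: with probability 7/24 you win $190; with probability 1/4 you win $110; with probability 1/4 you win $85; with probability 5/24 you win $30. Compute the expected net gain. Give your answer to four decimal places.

E[payout] = 190·7/24 + 110·1/4 + 85·1/4 + 30·5/24
 = 665/12 + 55/2 + 85/4 + 25/4
 = 1325/12
Net = 1325/12 - 3 = 1289/12

107.4167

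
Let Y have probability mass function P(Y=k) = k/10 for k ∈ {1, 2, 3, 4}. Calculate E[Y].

3

E[Y] = Σ y·P(Y=y)
 = 1·1/10 + 2·1/5 + 3·3/10 + 4·2/5
 = 1/10 + 2/5 + 9/10 + 8/5
 = 3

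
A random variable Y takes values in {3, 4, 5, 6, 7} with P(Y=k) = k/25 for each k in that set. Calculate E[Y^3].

E[Y^3] = Σ y^3·P(Y=y)
 = 27·3/25 + 64·4/25 + 125·1/5 + 216·6/25 + 343·7/25
 = 81/25 + 256/25 + 25 + 1296/25 + 2401/25
 = 4659/25

186.36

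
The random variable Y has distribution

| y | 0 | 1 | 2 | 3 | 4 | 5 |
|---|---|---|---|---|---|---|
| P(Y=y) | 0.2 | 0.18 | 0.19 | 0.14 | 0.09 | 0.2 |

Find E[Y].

2.34

E[Y] = Σ y·P(Y=y)
 = 0·0.2 + 1·0.18 + 2·0.19 + 3·0.14 + 4·0.09 + 5·0.2
 = 0 + 0.18 + 0.38 + 0.42 + 0.36 + 1
 = 2.34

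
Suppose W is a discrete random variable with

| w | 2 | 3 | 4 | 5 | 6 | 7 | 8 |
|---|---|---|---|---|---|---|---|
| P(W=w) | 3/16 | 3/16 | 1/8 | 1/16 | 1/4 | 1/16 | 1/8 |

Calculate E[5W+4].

27.4375

E[5W+4] = Σ (5w+4)·P(W=w)
 = 14·3/16 + 19·3/16 + 24·1/8 + 29·1/16 + 34·1/4 + 39·1/16 + 44·1/8
 = 21/8 + 57/16 + 3 + 29/16 + 17/2 + 39/16 + 11/2
 = 439/16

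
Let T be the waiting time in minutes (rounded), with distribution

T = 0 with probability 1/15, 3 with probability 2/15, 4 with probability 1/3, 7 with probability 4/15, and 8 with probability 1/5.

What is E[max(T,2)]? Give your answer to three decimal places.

E[max(T,2)] = Σ max(t,2)·P(T=t)
 = 2·1/15 + 3·2/15 + 4·1/3 + 7·4/15 + 8·1/5
 = 2/15 + 2/5 + 4/3 + 28/15 + 8/5
 = 16/3

5.333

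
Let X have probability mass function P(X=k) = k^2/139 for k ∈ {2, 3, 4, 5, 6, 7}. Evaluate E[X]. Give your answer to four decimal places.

E[X] = Σ x·P(X=x)
 = 2·4/139 + 3·9/139 + 4·16/139 + 5·25/139 + 6·36/139 + 7·49/139
 = 8/139 + 27/139 + 64/139 + 125/139 + 216/139 + 343/139
 = 783/139

5.6331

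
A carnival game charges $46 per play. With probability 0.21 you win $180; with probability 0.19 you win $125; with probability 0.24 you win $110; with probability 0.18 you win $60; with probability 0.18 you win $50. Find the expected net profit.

61.75

E[payout] = 180·0.21 + 125·0.19 + 110·0.24 + 60·0.18 + 50·0.18
 = 37.8 + 23.75 + 26.4 + 10.8 + 9
 = 107.75
Net = 107.75 - 46 = 61.75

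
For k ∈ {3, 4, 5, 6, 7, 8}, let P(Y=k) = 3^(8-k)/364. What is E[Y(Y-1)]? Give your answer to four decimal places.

9.4011

E[Y(Y-1)] = Σ y(y-1)·P(Y=y)
 = 6·243/364 + 12·81/364 + 20·27/364 + 30·9/364 + 42·3/364 + 56·1/364
 = 729/182 + 243/91 + 135/91 + 135/182 + 9/26 + 2/13
 = 1711/182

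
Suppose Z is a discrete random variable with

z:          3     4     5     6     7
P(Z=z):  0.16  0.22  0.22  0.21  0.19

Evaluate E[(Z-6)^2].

2.73

E[(Z-6)^2] = Σ (z-6)^2·P(Z=z)
 = 9·0.16 + 4·0.22 + 1·0.22 + 0·0.21 + 1·0.19
 = 1.44 + 0.88 + 0.22 + 0 + 0.19
 = 2.73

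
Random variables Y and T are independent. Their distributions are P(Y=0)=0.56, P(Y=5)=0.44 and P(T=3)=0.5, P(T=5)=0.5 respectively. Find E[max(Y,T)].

E[max(Y,T)] = Σ_y Σ_t max(y,t) · P(Y=y)P(T=t)
 = 3·0.28 + 5·0.28 + 5·0.22 + 5·0.22
 = 0.84 + 1.4 + 1.1 + 1.1
 = 4.44

4.44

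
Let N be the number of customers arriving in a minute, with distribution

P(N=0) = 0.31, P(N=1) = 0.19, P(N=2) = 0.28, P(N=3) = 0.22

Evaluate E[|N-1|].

E[|N-1|] = Σ |n-1|·P(N=n)
 = 1·0.31 + 0·0.19 + 1·0.28 + 2·0.22
 = 0.31 + 0 + 0.28 + 0.44
 = 1.03

1.03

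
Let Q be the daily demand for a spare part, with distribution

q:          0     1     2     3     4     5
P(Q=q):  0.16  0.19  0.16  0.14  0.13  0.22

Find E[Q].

2.55

E[Q] = Σ q·P(Q=q)
 = 0·0.16 + 1·0.19 + 2·0.16 + 3·0.14 + 4·0.13 + 5·0.22
 = 0 + 0.19 + 0.32 + 0.42 + 0.52 + 1.1
 = 2.55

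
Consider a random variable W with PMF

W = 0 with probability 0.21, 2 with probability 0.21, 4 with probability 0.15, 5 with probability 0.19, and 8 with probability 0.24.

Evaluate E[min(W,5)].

3.17

E[min(W,5)] = Σ min(w,5)·P(W=w)
 = 0·0.21 + 2·0.21 + 4·0.15 + 5·0.19 + 5·0.24
 = 0 + 0.42 + 0.6 + 0.95 + 1.2
 = 3.17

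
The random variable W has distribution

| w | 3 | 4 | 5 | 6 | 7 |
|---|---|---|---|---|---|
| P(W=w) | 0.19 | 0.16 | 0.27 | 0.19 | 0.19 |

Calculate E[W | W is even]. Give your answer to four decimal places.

P(W is even) = 0.16 + 0.19 = 0.35.
E[W | W is even] = [4·0.16 + 6·0.19] / 0.35
 = 1.78 / 0.35
 = 178/35

5.0857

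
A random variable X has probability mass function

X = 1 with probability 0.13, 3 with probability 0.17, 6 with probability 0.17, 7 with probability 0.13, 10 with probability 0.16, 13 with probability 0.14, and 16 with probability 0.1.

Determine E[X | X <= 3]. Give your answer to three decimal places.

P(X <= 3) = 0.13 + 0.17 = 0.3.
E[X | X <= 3] = [1·0.13 + 3·0.17] / 0.3
 = 0.64 / 0.3
 = 32/15

2.133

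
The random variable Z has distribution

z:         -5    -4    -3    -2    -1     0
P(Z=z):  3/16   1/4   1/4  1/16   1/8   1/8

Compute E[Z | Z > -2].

P(Z > -2) = 1/8 + 1/8 = 1/4.
E[Z | Z > -2] = [(-1)·1/8 + 0·1/8] / (1/4)
 = -1/8 / (1/4)
 = -1/2

-0.5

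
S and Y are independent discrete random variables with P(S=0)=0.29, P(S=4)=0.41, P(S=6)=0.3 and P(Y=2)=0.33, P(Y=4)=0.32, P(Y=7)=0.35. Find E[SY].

15.1016

E[SY] = Σ_s Σ_y sy · P(S=s)P(Y=y)
 = 0·0.0957 + 0·0.0928 + 0·0.1015 + 8·0.1353 + 16·0.1312 + 28·0.1435 + 12·0.099 + 24·0.096 + 42·0.105
 = 0 + 0 + 0 + 1.0824 + 2.0992 + 4.018 + 1.188 + 2.304 + 4.41
 = 15.1016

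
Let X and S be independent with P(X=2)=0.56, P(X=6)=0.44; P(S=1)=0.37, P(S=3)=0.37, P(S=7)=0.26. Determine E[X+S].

7.06

E[X+S] = Σ_x Σ_s (x+s) · P(X=x)P(S=s)
 = 3·0.2072 + 5·0.2072 + 9·0.1456 + 7·0.1628 + 9·0.1628 + 13·0.1144
 = 0.6216 + 1.036 + 1.3104 + 1.1396 + 1.4652 + 1.4872
 = 7.06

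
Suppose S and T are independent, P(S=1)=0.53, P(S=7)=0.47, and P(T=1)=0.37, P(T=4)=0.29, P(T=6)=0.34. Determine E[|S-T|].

2.9742

E[|S-T|] = Σ_s Σ_t |s-t| · P(S=s)P(T=t)
 = 0·0.1961 + 3·0.1537 + 5·0.1802 + 6·0.1739 + 3·0.1363 + 1·0.1598
 = 0 + 0.4611 + 0.901 + 1.0434 + 0.4089 + 0.1598
 = 2.9742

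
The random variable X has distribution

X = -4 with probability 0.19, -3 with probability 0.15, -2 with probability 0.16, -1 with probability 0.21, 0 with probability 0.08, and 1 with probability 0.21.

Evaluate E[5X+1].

E[5X+1] = Σ (5x+1)·P(X=x)
 = (-19)·0.19 + (-14)·0.15 + (-9)·0.16 + (-4)·0.21 + 1·0.08 + 6·0.21
 = (-3.61) + (-2.1) + (-1.44) + (-0.84) + 0.08 + 1.26
 = -6.65

-6.65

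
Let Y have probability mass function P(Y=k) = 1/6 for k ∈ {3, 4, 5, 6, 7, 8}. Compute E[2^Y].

E[2^Y] = Σ 2^y·P(Y=y)
 = 8·1/6 + 16·1/6 + 32·1/6 + 64·1/6 + 128·1/6 + 256·1/6
 = 4/3 + 8/3 + 16/3 + 32/3 + 64/3 + 128/3
 = 84

84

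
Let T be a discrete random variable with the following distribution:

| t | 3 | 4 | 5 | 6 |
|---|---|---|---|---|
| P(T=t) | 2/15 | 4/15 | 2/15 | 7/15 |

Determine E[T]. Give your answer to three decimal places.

E[T] = Σ t·P(T=t)
 = 3·2/15 + 4·4/15 + 5·2/15 + 6·7/15
 = 2/5 + 16/15 + 2/3 + 14/5
 = 74/15

4.933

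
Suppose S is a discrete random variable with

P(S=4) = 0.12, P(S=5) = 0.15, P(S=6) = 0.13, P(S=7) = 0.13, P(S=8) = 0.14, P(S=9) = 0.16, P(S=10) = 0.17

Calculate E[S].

7.18

E[S] = Σ s·P(S=s)
 = 4·0.12 + 5·0.15 + 6·0.13 + 7·0.13 + 8·0.14 + 9·0.16 + 10·0.17
 = 0.48 + 0.75 + 0.78 + 0.91 + 1.12 + 1.44 + 1.7
 = 7.18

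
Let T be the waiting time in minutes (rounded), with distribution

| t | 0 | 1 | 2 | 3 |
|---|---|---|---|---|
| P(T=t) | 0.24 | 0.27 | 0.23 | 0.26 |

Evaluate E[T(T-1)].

E[T(T-1)] = Σ t(t-1)·P(T=t)
 = 0·0.24 + 0·0.27 + 2·0.23 + 6·0.26
 = 0 + 0 + 0.46 + 1.56
 = 2.02

2.02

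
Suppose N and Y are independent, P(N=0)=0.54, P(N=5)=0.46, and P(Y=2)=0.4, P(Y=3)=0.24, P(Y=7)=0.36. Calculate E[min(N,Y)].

E[min(N,Y)] = Σ_n Σ_y min(n,y) · P(N=n)P(Y=y)
 = 0·0.216 + 0·0.1296 + 0·0.1944 + 2·0.184 + 3·0.1104 + 5·0.1656
 = 0 + 0 + 0 + 0.368 + 0.3312 + 0.828
 = 1.5272

1.5272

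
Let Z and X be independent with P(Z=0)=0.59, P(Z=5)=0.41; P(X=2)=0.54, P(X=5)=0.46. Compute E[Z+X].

E[Z+X] = Σ_z Σ_x (z+x) · P(Z=z)P(X=x)
 = 2·0.3186 + 5·0.2714 + 7·0.2214 + 10·0.1886
 = 0.6372 + 1.357 + 1.5498 + 1.886
 = 5.43

5.43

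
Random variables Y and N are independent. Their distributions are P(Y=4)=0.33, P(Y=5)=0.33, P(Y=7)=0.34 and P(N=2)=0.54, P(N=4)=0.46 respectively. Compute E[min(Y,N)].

2.92

E[min(Y,N)] = Σ_y Σ_n min(y,n) · P(Y=y)P(N=n)
 = 2·0.1782 + 4·0.1518 + 2·0.1782 + 4·0.1518 + 2·0.1836 + 4·0.1564
 = 0.3564 + 0.6072 + 0.3564 + 0.6072 + 0.3672 + 0.6256
 = 2.92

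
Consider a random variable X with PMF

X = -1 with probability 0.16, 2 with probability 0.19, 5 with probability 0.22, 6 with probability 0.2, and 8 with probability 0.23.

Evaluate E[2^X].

79.56

E[2^X] = Σ 2^x·P(X=x)
 = 0.5·0.16 + 4·0.19 + 32·0.22 + 64·0.2 + 256·0.23
 = 0.08 + 0.76 + 7.04 + 12.8 + 58.88
 = 79.56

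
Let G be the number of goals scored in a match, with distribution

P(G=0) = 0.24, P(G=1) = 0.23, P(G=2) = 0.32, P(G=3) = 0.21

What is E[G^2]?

E[G^2] = Σ g^2·P(G=g)
 = 0·0.24 + 1·0.23 + 4·0.32 + 9·0.21
 = 0 + 0.23 + 1.28 + 1.89
 = 3.4

3.4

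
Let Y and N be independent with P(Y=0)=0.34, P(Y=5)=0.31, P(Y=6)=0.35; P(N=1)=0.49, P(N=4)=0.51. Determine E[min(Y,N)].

1.6698

E[min(Y,N)] = Σ_y Σ_n min(y,n) · P(Y=y)P(N=n)
 = 0·0.1666 + 0·0.1734 + 1·0.1519 + 4·0.1581 + 1·0.1715 + 4·0.1785
 = 0 + 0 + 0.1519 + 0.6324 + 0.1715 + 0.714
 = 1.6698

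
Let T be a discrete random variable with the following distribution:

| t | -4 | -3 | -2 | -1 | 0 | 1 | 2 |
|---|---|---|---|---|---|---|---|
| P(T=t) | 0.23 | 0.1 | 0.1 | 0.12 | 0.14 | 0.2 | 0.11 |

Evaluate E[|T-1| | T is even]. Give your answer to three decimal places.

P(T is even) = 0.23 + 0.1 + 0.14 + 0.11 = 0.58.
E[|T-1| | T is even] = [5·0.23 + 3·0.1 + 1·0.14 + 1·0.11] / 0.58
 = 1.7 / 0.58
 = 85/29

2.931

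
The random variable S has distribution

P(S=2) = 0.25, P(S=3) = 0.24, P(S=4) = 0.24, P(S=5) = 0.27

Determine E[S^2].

E[S^2] = Σ s^2·P(S=s)
 = 4·0.25 + 9·0.24 + 16·0.24 + 25·0.27
 = 1 + 2.16 + 3.84 + 6.75
 = 13.75

13.75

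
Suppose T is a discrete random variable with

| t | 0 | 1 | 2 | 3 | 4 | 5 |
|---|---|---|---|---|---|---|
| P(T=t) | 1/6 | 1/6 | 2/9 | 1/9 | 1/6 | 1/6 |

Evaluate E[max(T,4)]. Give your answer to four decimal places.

E[max(T,4)] = Σ max(t,4)·P(T=t)
 = 4·1/6 + 4·1/6 + 4·2/9 + 4·1/9 + 4·1/6 + 5·1/6
 = 2/3 + 2/3 + 8/9 + 4/9 + 2/3 + 5/6
 = 25/6

4.1667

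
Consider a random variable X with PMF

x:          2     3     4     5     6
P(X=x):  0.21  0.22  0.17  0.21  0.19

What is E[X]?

E[X] = Σ x·P(X=x)
 = 2·0.21 + 3·0.22 + 4·0.17 + 5·0.21 + 6·0.19
 = 0.42 + 0.66 + 0.68 + 1.05 + 1.14
 = 3.95

3.95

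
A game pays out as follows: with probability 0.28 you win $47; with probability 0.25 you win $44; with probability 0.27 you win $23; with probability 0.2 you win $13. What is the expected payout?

E[payout] = 47·0.28 + 44·0.25 + 23·0.27 + 13·0.2
 = 13.16 + 11 + 6.21 + 2.6
 = 32.97

32.97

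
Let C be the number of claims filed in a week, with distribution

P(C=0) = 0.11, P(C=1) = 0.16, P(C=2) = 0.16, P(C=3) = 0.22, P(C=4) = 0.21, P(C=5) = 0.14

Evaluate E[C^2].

E[C^2] = Σ c^2·P(C=c)
 = 0·0.11 + 1·0.16 + 4·0.16 + 9·0.22 + 16·0.21 + 25·0.14
 = 0 + 0.16 + 0.64 + 1.98 + 3.36 + 3.5
 = 9.64

9.64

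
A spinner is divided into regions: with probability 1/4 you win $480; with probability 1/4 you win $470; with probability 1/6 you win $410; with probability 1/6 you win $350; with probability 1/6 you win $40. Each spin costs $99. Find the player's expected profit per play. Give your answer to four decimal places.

271.8333

E[payout] = 480·1/4 + 470·1/4 + 410·1/6 + 350·1/6 + 40·1/6
 = 120 + 235/2 + 205/3 + 175/3 + 20/3
 = 2225/6
Net = 2225/6 - 99 = 1631/6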